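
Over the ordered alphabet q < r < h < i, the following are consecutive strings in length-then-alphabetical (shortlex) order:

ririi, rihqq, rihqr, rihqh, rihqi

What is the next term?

The successor of rihqi increments the rightmost position that isn't already i and resets every position after it to q.

rihrq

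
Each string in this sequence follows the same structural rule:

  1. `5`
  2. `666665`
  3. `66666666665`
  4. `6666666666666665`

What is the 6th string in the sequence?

66666666666666666666666665

Each term is the previous one with 66666 prepended.
From 6666666666666665, 2 further steps: 6666666666666665 → 666666666666666666665 → (answer).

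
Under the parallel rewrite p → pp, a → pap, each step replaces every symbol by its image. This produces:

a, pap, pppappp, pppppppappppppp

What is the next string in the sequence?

Replace each of the 15 characters of pppppppappppppp in place — pp pp pp pp pp pp pp pap pp pp pp pp pp pp pp — and concatenate.

pppppppppppppppappppppppppppppp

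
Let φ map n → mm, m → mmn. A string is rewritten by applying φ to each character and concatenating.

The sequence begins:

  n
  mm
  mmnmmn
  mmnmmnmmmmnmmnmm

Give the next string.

Rewriting the 16 symbols of mmnmmnmmmmnmmnmm one by one yields mmn mmn mm mmn mmn mm mmn mmn mmn mmn mm mmn mmn mm mmn mmn; concatenated:

mmnmmnmmmmnmmnmmmmnmmnmmnmmnmmmmnmmnmmmmnmmn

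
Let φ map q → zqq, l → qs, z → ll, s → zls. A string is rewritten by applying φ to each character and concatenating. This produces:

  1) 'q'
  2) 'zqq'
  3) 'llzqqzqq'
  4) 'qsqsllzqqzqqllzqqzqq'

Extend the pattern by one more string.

Replace each of the 20 characters of qsqsllzqqzqqllzqqzqq in place — zqq zls zqq zls qs qs ll zqq zqq ll zqq zqq qs qs ll zqq zqq ll zqq zqq — and concatenate.

zqqzlszqqzlsqsqsllzqqzqqllzqqzqqqsqsllzqqzqqllzqqzqq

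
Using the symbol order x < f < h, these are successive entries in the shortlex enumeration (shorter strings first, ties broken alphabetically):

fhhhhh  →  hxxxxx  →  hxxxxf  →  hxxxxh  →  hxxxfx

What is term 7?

hxxxfh

Advancing 2 positions from hxxxfx through hxxxfx → hxxxff reaches term 7.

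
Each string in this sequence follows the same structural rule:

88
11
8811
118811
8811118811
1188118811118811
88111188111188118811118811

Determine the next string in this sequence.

This is a Fibonacci-style word recurrence s(k) = s(k−2)·s(k−1): e.g. 88·11 = 8811.
Continuing: 1188118811118811 · 88111188111188118811118811 gives term 8.

118811881111881188111188111188118811118811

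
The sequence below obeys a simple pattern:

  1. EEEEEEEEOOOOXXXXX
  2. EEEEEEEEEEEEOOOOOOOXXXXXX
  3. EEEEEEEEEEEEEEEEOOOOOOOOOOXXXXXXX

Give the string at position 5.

EEEEEEEEEEEEEEEEEEEEEEEEOOOOOOOOOOOOOOOOXXXXXXXXX

Term n consists of 4n E's, followed by 3n-2 O's, followed by n+3 X's, where the shown terms are n = 2, 3, 4.
For term 5, n = 6, so the run lengths are 24, 16, 9.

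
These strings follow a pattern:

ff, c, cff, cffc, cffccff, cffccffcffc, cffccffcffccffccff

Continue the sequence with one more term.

This is a Fibonacci-style word recurrence s(k) = s(k−1)·s(k−2): e.g. c·ff = cff.
The next term joins cffccffcffccffccff and cffccffcffc.

cffccffcffccffccffcffccffcffc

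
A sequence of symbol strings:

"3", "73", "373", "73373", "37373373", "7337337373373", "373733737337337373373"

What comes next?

From term 3 onward, concatenate the second-to-last term with the last: 3·73 = 373, 73·373 = 73373, …
The next term joins 7337337373373 and 373733737337337373373.

7337337373373373733737337337373373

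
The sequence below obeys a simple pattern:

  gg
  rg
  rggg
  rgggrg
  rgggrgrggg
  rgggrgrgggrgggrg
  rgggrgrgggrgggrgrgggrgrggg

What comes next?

rgggrgrgggrgggrgrgggrgrgggrgggrgrgggrgggrg

This is a Fibonacci-style word recurrence s(k) = s(k−1)·s(k−2): e.g. rg·gg = rggg.
The next term joins rgggrgrgggrgggrgrgggrgrggg and rgggrgrgggrgggrg.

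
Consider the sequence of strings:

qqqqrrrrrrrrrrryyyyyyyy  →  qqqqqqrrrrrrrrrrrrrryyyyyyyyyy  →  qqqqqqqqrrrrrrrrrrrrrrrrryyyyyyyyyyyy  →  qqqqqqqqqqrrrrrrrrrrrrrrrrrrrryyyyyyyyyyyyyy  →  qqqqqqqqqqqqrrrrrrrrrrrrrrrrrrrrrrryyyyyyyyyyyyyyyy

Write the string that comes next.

qqqqqqqqqqqqqqrrrrrrrrrrrrrrrrrrrrrrrrrryyyyyyyyyyyyyyyyyy

Each string has the form q^{2n-2} r^{3n+2} y^{2n+2}, where the shown terms are n = 3, 4, 5, 6, 7.
Setting n = 8 gives 14, 26, 18 characters in each block.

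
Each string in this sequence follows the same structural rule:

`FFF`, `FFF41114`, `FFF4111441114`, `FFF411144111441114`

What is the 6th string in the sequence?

The strings grow by a fixed suffix 41114 each time.
From FFF411144111441114, 2 further steps: FFF411144111441114 → FFF41114411144111441114 → (answer).

FFF4111441114411144111441114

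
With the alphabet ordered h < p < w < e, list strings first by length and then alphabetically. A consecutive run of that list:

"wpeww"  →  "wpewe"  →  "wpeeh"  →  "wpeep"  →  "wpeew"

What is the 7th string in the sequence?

wwhhh

Continuing the enumeration 2 steps past wpeew: wpeew → wpeee → (answer).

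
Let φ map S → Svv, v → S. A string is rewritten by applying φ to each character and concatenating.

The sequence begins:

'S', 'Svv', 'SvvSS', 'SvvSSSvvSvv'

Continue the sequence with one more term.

SvvSSSvvSvvSvvSSSvvSS

Rewriting each symbol of SvvSSSvvSvv: S→Svv, v→S, v→S, S→Svv, S→Svv, S→Svv, v→S, v→S, S→Svv, v→S, v→S, which concatenates to Svv S S Svv Svv Svv S S Svv S S.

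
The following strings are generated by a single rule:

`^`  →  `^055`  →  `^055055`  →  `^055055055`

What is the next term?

The strings grow by a fixed suffix 055 each time.
Applying this once more to ^055055055:

^055055055055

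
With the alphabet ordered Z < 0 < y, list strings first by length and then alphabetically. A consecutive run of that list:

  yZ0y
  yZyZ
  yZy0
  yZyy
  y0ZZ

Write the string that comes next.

The successor of y0ZZ increments the rightmost position that isn't already y and resets every position after it to Z.

y0Z0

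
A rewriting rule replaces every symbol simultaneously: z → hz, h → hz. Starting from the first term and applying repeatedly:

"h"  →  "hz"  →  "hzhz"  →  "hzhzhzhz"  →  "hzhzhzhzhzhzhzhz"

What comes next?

hzhzhzhzhzhzhzhzhzhzhzhzhzhzhzhz

Applying the rule to each of the 16 symbols of hzhzhzhzhzhzhzhz gives the pieces hz hz hz hz hz hz hz hz hz hz hz hz hz hz hz hz, which concatenate to the answer.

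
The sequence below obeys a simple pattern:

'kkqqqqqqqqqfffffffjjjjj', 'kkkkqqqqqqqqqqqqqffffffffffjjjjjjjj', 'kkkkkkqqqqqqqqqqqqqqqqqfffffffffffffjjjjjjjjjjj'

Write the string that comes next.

Reading off run lengths: k runs 2, 4, 6; q runs 9, 13, 17; f runs 7, 10, 13; j runs 5, 8, 11 — each is linear in n, where the shown terms are n = 2, 3, 4.
For the next term, n = 5, so the run lengths are 8, 21, 16, 14.

kkkkkkkkqqqqqqqqqqqqqqqqqqqqqffffffffffffffffjjjjjjjjjjjjjj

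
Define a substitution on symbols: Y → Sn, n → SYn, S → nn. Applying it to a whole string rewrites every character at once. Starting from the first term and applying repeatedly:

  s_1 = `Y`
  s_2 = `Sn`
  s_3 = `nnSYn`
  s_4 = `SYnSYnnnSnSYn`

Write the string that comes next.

Rewriting the 13 symbols of SYnSYnnnSnSYn one by one yields nn Sn SYn nn Sn SYn SYn SYn nn SYn nn Sn SYn; concatenated:

nnSnSYnnnSnSYnSYnSYnnnSYnnnSnSYn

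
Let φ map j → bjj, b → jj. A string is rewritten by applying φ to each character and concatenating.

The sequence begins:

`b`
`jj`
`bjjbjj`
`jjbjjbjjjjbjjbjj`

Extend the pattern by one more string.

bjjbjjjjbjjbjjjjbjjbjjbjjbjjjjbjjbjjjjbjjbjj

Replace each of the 16 characters of jjbjjbjjjjbjjbjj in place — bjj bjj jj bjj bjj jj bjj bjj bjj bjj jj bjj bjj jj bjj bjj — and concatenate.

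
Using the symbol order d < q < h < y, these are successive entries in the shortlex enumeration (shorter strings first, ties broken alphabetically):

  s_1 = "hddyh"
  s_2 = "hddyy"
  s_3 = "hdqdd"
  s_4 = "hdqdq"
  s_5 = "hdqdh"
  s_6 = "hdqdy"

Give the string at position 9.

hdqqh

Continuing the enumeration 3 steps past hdqdy: hdqdy → hdqqd → hdqqq → (answer).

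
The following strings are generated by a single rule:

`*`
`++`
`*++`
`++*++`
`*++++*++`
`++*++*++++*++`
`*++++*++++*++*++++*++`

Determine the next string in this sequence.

Each term (from the third on) is the two preceding terms concatenated in order: term 3 = *·++ = *++.
The next term joins ++*++*++++*++ and *++++*++++*++*++++*++.

++*++*++++*++*++++*++++*++*++++*++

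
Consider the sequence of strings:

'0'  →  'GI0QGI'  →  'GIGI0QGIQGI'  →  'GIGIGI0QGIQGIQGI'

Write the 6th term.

Every step adds GI to the front and QGI to the end of the previous string.
From GIGIGI0QGIQGIQGI, 2 further steps: GIGIGI0QGIQGIQGI → GIGIGIGI0QGIQGIQGIQGI → (answer).

GIGIGIGIGI0QGIQGIQGIQGIQGI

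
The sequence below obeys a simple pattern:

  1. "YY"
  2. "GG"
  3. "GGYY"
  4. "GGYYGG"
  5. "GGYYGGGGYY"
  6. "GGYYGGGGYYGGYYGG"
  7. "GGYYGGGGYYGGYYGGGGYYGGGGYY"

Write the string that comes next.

This is a Fibonacci-style word recurrence s(k) = s(k−1)·s(k−2): e.g. GG·YY = GGYY.
The next term joins GGYYGGGGYYGGYYGGGGYYGGGGYY and GGYYGGGGYYGGYYGG.

GGYYGGGGYYGGYYGGGGYYGGGGYYGGYYGGGGYYGGYYGG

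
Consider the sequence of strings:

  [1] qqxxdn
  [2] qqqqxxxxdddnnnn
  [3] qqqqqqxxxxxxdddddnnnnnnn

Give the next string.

qqqqqqqqxxxxxxxxdddddddnnnnnnnnnn

Term n consists of 2n q's, followed by 2n x's, followed by 2n-1 d's, followed by 3n-2 n's (n = 1, 2, …).
For the next term, n = 4, so the run lengths are 8, 8, 7, 10.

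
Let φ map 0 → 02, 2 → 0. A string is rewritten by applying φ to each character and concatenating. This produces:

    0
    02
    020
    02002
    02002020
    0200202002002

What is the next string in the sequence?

Replace each of the 13 characters of 0200202002002 in place — 02 0 02 02 0 02 0 02 02 0 02 02 0 — and concatenate.

020020200200202002020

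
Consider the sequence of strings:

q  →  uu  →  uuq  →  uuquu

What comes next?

Each term (from the third on) is the previous term followed by the one before it: term 3 = uu·q = uuq.
The next term joins uuquu and uuq.

uuquuuuq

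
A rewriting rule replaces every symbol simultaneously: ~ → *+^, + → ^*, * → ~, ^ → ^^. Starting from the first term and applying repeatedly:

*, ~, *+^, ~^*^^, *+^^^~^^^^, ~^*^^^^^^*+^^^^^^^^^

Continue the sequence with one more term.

Applying the rule to each of the 20 symbols of ~^*^^^^^^*+^^^^^^^^^ gives the pieces *+^ ^^ ~ ^^ ^^ ^^ ^^ ^^ ^^ ~ ^* ^^ ^^ ^^ ^^ ^^ ^^ ^^ ^^ ^^, which concatenate to the answer.

*+^^^~^^^^^^^^^^^^~^*^^^^^^^^^^^^^^^^^^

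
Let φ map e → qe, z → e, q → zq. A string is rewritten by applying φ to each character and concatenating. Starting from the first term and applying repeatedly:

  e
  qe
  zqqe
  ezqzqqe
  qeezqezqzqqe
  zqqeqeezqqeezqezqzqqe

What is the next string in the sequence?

φ(zqqeqeezqqeezqezqzqqe) expands symbol-by-symbol to e zq zq qe zq qe qe e zq zq qe qe e zq qe e zq e zq zq qe; joining the 21 pieces gives the next term.

ezqzqqezqqeqeezqzqqeqeezqqeezqezqzqqe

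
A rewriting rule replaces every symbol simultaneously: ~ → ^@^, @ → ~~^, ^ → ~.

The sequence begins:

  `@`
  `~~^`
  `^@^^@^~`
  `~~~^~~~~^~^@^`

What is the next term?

Replace each of the 13 characters of ~~~^~~~~^~^@^ in place — ^@^ ^@^ ^@^ ~ ^@^ ^@^ ^@^ ^@^ ~ ^@^ ~ ~~^ ~ — and concatenate.

^@^^@^^@^~^@^^@^^@^^@^~^@^~~~^~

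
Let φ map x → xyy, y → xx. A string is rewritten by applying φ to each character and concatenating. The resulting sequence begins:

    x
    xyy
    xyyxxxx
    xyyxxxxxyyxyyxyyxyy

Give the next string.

Rewriting the 19 symbols of xyyxxxxxyyxyyxyyxyy one by one yields xyy xx xx xyy xyy xyy xyy xyy xx xx xyy xx xx xyy xx xx xyy xx xx; concatenated:

xyyxxxxxyyxyyxyyxyyxyyxxxxxyyxxxxxyyxxxxxyyxxxx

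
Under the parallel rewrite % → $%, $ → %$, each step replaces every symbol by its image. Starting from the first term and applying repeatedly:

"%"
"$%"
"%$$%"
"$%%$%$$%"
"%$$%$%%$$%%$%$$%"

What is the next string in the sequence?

$%%$%$$%%$$%$%%$%$$%$%%$$%%$%$$%

φ(%$$%$%%$$%%$%$$%) expands symbol-by-symbol to $% %$ %$ $% %$ $% $% %$ %$ $% $% %$ $% %$ %$ $%; joining the 16 pieces gives the next term.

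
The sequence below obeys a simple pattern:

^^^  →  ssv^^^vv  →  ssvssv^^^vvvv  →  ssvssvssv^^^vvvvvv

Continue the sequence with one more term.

s(k+1) = ssv·s(k)·vv, so each term gains ssv as a prefix and vv as a suffix.
Applying this once more to ssvssvssv^^^vvvvvv:

ssvssvssvssv^^^vvvvvvvv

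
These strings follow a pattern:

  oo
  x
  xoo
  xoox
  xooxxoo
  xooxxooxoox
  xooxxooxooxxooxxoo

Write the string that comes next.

This is a Fibonacci-style word recurrence s(k) = s(k−1)·s(k−2): e.g. x·oo = xoo.
The next term joins xooxxooxooxxooxxoo and xooxxooxoox.

xooxxooxooxxooxxooxooxxooxoox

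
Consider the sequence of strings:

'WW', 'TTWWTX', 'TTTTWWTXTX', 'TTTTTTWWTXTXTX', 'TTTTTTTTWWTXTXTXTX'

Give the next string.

Every step adds TT to the front and TX to the end of the previous string.
Applying this once more to TTTTTTTTWWTXTXTXTX:

TTTTTTTTTTWWTXTXTXTXTX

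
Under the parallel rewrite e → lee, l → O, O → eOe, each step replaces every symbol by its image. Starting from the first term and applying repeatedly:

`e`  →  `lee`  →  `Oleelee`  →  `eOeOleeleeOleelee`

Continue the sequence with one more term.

Applying the rule to each of the 17 symbols of eOeOleeleeOleelee gives the pieces lee eOe lee eOe O lee lee O lee lee eOe O lee lee O lee lee, which concatenate to the answer.

leeeOeleeeOeOleeleeOleeleeeOeOleeleeOleelee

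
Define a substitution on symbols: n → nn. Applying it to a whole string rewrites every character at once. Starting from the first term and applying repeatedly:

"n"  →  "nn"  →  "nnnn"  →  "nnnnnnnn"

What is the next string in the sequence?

nnnnnnnnnnnnnnnn

Rewriting each symbol of nnnnnnnn: n→nn, n→nn, n→nn, n→nn, n→nn, n→nn, n→nn, n→nn, which concatenates to nn nn nn nn nn nn nn nn.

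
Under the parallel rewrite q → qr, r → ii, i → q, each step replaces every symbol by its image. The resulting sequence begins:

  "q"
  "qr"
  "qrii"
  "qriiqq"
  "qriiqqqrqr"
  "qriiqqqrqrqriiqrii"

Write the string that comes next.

qriiqqqrqrqriiqriiqriiqqqriiqq

φ(qriiqqqrqrqriiqrii) expands symbol-by-symbol to qr ii q q qr qr qr ii qr ii qr ii q q qr ii q q; joining the 18 pieces gives the next term.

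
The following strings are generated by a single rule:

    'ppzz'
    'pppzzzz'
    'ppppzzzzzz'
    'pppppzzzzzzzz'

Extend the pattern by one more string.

Term n consists of n+1 p's, followed by 2n z's (n = 1, 2, …).
Setting n = 5 gives 6, 10 characters in each block.

ppppppzzzzzzzzzz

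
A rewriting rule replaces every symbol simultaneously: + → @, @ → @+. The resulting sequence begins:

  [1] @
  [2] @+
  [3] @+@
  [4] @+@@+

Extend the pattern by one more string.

Rewriting each symbol of @+@@+: @→@+, +→@, @→@+, @→@+, +→@, which concatenates to @+ @ @+ @+ @.

@+@@+@+@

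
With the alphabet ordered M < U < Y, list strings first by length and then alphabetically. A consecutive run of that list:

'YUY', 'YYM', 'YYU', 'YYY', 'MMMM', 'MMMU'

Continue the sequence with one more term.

The successor of MMMU increments the rightmost position that isn't already Y and resets every position after it to M.

MMMY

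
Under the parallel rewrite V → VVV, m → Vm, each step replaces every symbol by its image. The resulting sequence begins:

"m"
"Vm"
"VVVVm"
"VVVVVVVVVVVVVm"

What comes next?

Rewriting the 14 symbols of VVVVVVVVVVVVVm one by one yields VVV VVV VVV VVV VVV VVV VVV VVV VVV VVV VVV VVV VVV Vm; concatenated:

VVVVVVVVVVVVVVVVVVVVVVVVVVVVVVVVVVVVVVVVm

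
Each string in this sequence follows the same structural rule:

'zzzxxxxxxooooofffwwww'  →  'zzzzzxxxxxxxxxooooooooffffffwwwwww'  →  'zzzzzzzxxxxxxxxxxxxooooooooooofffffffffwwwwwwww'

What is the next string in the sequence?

zzzzzzzzzxxxxxxxxxxxxxxxooooooooooooooffffffffffffwwwwwwwwww

Term n consists of 2n+1 z's, followed by 3n+3 x's, followed by 3n+2 o's, followed by 3n f's, followed by 2n+2 w's (n = 1, 2, …).
For the next term, n = 4, so the run lengths are 9, 15, 14, 12, 10.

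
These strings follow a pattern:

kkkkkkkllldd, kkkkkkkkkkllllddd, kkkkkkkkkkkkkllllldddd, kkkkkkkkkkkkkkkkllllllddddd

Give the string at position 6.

kkkkkkkkkkkkkkkkkkkkkkllllllllddddddd

Term n consists of 3n+1 k's, followed by n+1 l's, followed by n d's, where the shown terms are n = 2, 3, 4, 5.
Setting n = 7 gives 22, 8, 7 characters in each block.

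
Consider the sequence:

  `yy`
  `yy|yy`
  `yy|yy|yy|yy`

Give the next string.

yy|yy|yy|yy|yy|yy|yy|yy

Every step duplicates the string with '|' between the halves.
One more doubling of yy|yy|yy|yy gives the answer.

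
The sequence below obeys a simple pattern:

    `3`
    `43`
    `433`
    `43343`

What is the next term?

Each term (from the third on) is the previous term followed by the one before it: term 3 = 43·3 = 433.
Continuing: 43343 · 433 gives term 5.

43343433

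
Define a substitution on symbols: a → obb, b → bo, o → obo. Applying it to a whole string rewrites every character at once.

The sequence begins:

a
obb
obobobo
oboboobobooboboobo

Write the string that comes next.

Replace each of the 18 characters of oboboobobooboboobo in place — obo bo obo bo obo obo bo obo bo obo obo bo obo bo obo obo bo obo — and concatenate.

obobooboboobooboboobobooboobobooboboobooboboobo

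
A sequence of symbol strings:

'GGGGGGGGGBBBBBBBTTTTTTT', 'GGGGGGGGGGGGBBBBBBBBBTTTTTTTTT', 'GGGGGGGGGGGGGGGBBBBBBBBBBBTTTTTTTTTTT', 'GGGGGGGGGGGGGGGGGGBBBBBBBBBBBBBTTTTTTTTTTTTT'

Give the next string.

Each string has the form G^{3n} B^{2n+1} T^{2n+1}, where the shown terms are n = 3, 4, 5, 6.
For the next term, n = 7, so the run lengths are 21, 15, 15.

GGGGGGGGGGGGGGGGGGGGGBBBBBBBBBBBBBBBTTTTTTTTTTTTTTT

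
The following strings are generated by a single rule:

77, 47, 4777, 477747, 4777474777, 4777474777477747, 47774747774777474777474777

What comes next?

Each term (from the third on) is the previous term followed by the one before it: term 3 = 47·77 = 4777.
Continuing: 47774747774777474777474777 · 4777474777477747 gives term 8.

477747477747774747774747774777474777477747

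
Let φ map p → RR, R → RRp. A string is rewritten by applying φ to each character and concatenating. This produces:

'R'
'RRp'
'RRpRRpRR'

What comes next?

Apply φ to RRpRRpRR symbol by symbol: R→RRp, R→RRp, p→RR, R→RRp, R→RRp, p→RR, R→RRp, R→RRp; joined: RRp RRp RR RRp RRp RR RRp RRp.

RRpRRpRRRRpRRpRRRRpRRp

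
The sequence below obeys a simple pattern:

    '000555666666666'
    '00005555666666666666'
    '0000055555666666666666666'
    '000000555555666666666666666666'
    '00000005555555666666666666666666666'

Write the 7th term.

Term n consists of n 0's, followed by n 5's, followed by 3n 6's, where the shown terms are n = 3, 4, 5, 6, 7.
Setting n = 9 gives 9, 9, 27 characters in each block.

000000000555555555666666666666666666666666666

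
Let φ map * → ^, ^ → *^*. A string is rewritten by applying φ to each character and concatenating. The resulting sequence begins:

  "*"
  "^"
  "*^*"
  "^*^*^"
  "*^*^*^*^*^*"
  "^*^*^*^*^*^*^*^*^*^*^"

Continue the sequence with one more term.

Replace each of the 21 characters of ^*^*^*^*^*^*^*^*^*^*^ in place — *^* ^ *^* ^ *^* ^ *^* ^ *^* ^ *^* ^ *^* ^ *^* ^ *^* ^ *^* ^ *^* — and concatenate.

*^*^*^*^*^*^*^*^*^*^*^*^*^*^*^*^*^*^*^*^*^*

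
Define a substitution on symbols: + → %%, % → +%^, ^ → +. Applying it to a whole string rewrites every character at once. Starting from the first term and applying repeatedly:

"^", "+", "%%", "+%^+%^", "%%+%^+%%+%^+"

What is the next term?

+%^+%^%%+%^+%%+%^+%^%%+%^+%%

Apply φ to %%+%^+%%+%^+ symbol by symbol: %→+%^, %→+%^, +→%%, %→+%^, ^→+, +→%%, %→+%^, %→+%^, +→%%, %→+%^, ^→+, +→%%; joined: +%^ +%^ %% +%^ + %% +%^ +%^ %% +%^ + %%.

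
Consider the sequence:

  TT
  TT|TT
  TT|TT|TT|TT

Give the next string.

Every step duplicates the string with '|' between the halves.
So the next term is two copies of TT|TT|TT|TT with '|' between the halves.

TT|TT|TT|TT|TT|TT|TT|TT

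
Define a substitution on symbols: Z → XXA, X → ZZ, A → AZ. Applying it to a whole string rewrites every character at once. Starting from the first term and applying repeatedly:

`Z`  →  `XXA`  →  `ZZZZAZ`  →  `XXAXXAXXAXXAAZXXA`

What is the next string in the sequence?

Rewriting the 17 symbols of XXAXXAXXAXXAAZXXA one by one yields ZZ ZZ AZ ZZ ZZ AZ ZZ ZZ AZ ZZ ZZ AZ AZ XXA ZZ ZZ AZ; concatenated:

ZZZZAZZZZZAZZZZZAZZZZZAZAZXXAZZZZAZ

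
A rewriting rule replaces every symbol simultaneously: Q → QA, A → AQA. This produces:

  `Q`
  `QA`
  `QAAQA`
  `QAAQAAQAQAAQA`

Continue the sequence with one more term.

Rewriting the 13 symbols of QAAQAAQAQAAQA one by one yields QA AQA AQA QA AQA AQA QA AQA QA AQA AQA QA AQA; concatenated:

QAAQAAQAQAAQAAQAQAAQAQAAQAAQAQAAQA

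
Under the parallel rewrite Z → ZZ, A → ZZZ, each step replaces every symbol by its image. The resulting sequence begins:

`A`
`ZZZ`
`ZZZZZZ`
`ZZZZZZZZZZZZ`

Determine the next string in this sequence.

ZZZZZZZZZZZZZZZZZZZZZZZZ

Apply φ to ZZZZZZZZZZZZ symbol by symbol: Z→ZZ, Z→ZZ, Z→ZZ, Z→ZZ, Z→ZZ, Z→ZZ, Z→ZZ, Z→ZZ, Z→ZZ, Z→ZZ, Z→ZZ, Z→ZZ; joined: ZZ ZZ ZZ ZZ ZZ ZZ ZZ ZZ ZZ ZZ ZZ ZZ.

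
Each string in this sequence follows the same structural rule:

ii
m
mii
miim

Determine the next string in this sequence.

miimmii

Each term (from the third on) is the previous term followed by the one before it: term 3 = m·ii = mii.
Continuing: miim · mii gives term 5.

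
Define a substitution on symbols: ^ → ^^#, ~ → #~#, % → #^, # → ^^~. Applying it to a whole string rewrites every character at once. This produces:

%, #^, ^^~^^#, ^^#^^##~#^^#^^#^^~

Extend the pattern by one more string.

Rewriting the 18 symbols of ^^#^^##~#^^#^^#^^~ one by one yields ^^# ^^# ^^~ ^^# ^^# ^^~ ^^~ #~# ^^~ ^^# ^^# ^^~ ^^# ^^# ^^~ ^^# ^^# #~#; concatenated:

^^#^^#^^~^^#^^#^^~^^~#~#^^~^^#^^#^^~^^#^^#^^~^^#^^##~#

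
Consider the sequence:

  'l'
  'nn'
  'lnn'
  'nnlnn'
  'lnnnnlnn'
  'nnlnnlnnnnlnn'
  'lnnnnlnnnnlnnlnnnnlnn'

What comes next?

This is a Fibonacci-style word recurrence s(k) = s(k−2)·s(k−1): e.g. l·nn = lnn.
Continuing: nnlnnlnnnnlnn · lnnnnlnnnnlnnlnnnnlnn gives term 8.

nnlnnlnnnnlnnlnnnnlnnnnlnnlnnnnlnn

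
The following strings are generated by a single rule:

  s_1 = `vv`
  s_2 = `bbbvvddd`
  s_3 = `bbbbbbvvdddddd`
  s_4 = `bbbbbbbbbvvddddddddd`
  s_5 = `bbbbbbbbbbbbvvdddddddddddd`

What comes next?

Every step adds bbb to the front and ddd to the end of the previous string.
One more step from bbbbbbbbbbbbvvdddddddddddd gives the answer.

bbbbbbbbbbbbbbbvvddddddddddddddd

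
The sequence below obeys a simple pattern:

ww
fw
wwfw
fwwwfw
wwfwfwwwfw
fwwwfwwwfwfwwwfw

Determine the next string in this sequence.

From term 3 onward, concatenate the second-to-last term with the last: ww·fw = wwfw, fw·wwfw = fwwwfw, …
Continuing: wwfwfwwwfw · fwwwfwwwfwfwwwfw gives term 7.

wwfwfwwwfwfwwwfwwwfwfwwwfw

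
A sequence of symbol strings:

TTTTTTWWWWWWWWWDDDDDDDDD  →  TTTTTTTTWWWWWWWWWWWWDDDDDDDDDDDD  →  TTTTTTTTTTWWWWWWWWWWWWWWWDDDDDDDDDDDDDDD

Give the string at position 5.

Term n consists of 2n T's, followed by 3n W's, followed by 3n D's, where the shown terms are n = 3, 4, 5.
Setting n = 7 gives 14, 21, 21 characters in each block.

TTTTTTTTTTTTTTWWWWWWWWWWWWWWWWWWWWWDDDDDDDDDDDDDDDDDDDDD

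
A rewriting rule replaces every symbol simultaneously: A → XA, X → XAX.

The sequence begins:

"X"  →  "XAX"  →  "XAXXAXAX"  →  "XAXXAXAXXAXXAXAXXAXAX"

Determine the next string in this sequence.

φ(XAXXAXAXXAXXAXAXXAXAX) expands symbol-by-symbol to XAX XA XAX XAX XA XAX XA XAX XAX XA XAX XAX XA XAX XA XAX XAX XA XAX XA XAX; joining the 21 pieces gives the next term.

XAXXAXAXXAXXAXAXXAXAXXAXXAXAXXAXXAXAXXAXAXXAXXAXAXXAXAX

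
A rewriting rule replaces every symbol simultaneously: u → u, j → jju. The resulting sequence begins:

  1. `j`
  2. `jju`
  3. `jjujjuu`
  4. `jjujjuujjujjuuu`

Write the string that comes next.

Rewriting the 15 symbols of jjujjuujjujjuuu one by one yields jju jju u jju jju u u jju jju u jju jju u u u; concatenated:

jjujjuujjujjuuujjujjuujjujjuuuu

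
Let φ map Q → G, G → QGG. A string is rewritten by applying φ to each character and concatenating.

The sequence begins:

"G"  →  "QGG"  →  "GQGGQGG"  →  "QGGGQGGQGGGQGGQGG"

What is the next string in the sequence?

φ(QGGGQGGQGGGQGGQGG) expands symbol-by-symbol to G QGG QGG QGG G QGG QGG G QGG QGG QGG G QGG QGG G QGG QGG; joining the 17 pieces gives the next term.

GQGGQGGQGGGQGGQGGGQGGQGGQGGGQGGQGGGQGGQGG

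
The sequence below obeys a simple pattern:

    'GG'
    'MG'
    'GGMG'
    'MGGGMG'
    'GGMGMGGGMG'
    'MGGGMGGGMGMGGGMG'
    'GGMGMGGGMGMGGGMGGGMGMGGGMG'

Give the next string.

MGGGMGGGMGMGGGMGGGMGMGGGMGMGGGMGGGMGMGGGMG

Each term (from the third on) is the two preceding terms concatenated in order: term 3 = GG·MG = GGMG.
So term 8 is MGGGMGGGMGMGGGMG·GGMGMGGGMGMGGGMGGGMGMGGGMG.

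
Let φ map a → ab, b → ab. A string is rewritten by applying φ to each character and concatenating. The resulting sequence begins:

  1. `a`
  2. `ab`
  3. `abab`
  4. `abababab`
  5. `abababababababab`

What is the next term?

Rewriting the 16 symbols of abababababababab one by one yields ab ab ab ab ab ab ab ab ab ab ab ab ab ab ab ab; concatenated:

abababababababababababababababab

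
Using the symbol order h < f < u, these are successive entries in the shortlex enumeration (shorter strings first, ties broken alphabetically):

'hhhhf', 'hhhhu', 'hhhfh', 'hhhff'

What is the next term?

The successor of hhhff increments the rightmost position that isn't already u and resets every position after it to h.

hhhfu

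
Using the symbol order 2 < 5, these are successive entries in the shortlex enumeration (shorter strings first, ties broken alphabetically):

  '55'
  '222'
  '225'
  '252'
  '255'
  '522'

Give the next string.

525

Treat 522 as a base-2 numeral over the given alphabet and add one, carrying through any trailing 5's.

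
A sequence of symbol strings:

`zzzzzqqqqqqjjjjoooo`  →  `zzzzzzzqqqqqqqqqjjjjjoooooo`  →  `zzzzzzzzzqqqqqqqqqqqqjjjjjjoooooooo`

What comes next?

Reading off run lengths: z runs 5, 7, 9; q runs 6, 9, 12; j runs 4, 5, 6; o runs 4, 6, 8 — each is linear in n (n = 1, 2, …).
For the next term, n = 4, so the run lengths are 11, 15, 7, 10.

zzzzzzzzzzzqqqqqqqqqqqqqqqjjjjjjjoooooooooo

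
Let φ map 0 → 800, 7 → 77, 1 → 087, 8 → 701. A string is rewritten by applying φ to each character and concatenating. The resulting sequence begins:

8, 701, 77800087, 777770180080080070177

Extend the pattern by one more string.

Applying the rule to each of the 21 symbols of 777770180080080070177 gives the pieces 77 77 77 77 77 800 087 701 800 800 701 800 800 701 800 800 77 800 087 77 77, which concatenate to the answer.

7777777777800087701800800701800800701800800778000877777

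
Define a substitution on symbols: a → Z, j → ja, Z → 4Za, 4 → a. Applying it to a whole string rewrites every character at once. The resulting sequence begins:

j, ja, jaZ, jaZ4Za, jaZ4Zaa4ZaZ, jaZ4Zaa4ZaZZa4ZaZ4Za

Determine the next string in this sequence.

jaZ4Zaa4ZaZZa4ZaZ4Za4ZaZa4ZaZ4Zaa4ZaZ

Replace each of the 20 characters of jaZ4Zaa4ZaZZa4ZaZ4Za in place — ja Z 4Za a 4Za Z Z a 4Za Z 4Za 4Za Z a 4Za Z 4Za a 4Za Z — and concatenate.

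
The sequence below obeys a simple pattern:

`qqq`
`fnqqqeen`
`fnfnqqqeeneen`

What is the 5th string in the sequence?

s(k+1) = fn·s(k)·een, so each term gains fn as a prefix and een as a suffix.
From fnfnqqqeeneen, 2 further steps: fnfnqqqeeneen → fnfnfnqqqeeneeneen → (answer).

fnfnfnfnqqqeeneeneeneen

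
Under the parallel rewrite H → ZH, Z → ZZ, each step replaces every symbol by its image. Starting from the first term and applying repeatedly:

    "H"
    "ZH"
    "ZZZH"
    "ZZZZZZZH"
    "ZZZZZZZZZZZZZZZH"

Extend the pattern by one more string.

φ(ZZZZZZZZZZZZZZZH) expands symbol-by-symbol to ZZ ZZ ZZ ZZ ZZ ZZ ZZ ZZ ZZ ZZ ZZ ZZ ZZ ZZ ZZ ZH; joining the 16 pieces gives the next term.

ZZZZZZZZZZZZZZZZZZZZZZZZZZZZZZZH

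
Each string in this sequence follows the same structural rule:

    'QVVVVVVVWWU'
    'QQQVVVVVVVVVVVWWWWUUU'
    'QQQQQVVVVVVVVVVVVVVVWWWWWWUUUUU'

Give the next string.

Each string has the form Q^{2n-1} V^{4n+3} W^{2n} U^{2n-1} (n = 1, 2, …).
Setting n = 4 gives 7, 19, 8, 7 characters in each block.

QQQQQQQVVVVVVVVVVVVVVVVVVVWWWWWWWWUUUUUUU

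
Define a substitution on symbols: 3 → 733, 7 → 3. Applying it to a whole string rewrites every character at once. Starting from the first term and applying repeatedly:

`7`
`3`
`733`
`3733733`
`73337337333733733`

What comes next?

37337337333733733373373373337337333733733

φ(73337337333733733) expands symbol-by-symbol to 3 733 733 733 3 733 733 3 733 733 733 3 733 733 3 733 733; joining the 17 pieces gives the next term.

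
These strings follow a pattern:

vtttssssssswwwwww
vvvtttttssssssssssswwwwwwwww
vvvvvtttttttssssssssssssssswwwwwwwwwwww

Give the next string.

vvvvvvvtttttttttssssssssssssssssssswwwwwwwwwwwwwww

Each string has the form v^{2n-1} t^{2n+1} s^{4n+3} w^{3n+3} (n = 1, 2, …).
Setting n = 4 gives 7, 9, 19, 15 characters in each block.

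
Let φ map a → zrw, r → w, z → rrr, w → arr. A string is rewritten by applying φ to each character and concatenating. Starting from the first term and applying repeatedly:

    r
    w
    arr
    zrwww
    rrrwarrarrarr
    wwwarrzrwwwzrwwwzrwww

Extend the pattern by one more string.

Rewriting the 21 symbols of wwwarrzrwwwzrwwwzrwww one by one yields arr arr arr zrw w w rrr w arr arr arr rrr w arr arr arr rrr w arr arr arr; concatenated:

arrarrarrzrwwwrrrwarrarrarrrrrwarrarrarrrrrwarrarrarr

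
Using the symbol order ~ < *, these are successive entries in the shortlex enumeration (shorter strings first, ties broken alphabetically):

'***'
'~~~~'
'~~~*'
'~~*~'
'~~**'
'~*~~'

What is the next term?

The successor of ~*~~ increments the rightmost position that isn't already * and resets every position after it to ~.

~*~*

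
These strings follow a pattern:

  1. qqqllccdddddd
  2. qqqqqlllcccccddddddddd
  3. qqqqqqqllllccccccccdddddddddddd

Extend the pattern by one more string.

qqqqqqqqqlllllcccccccccccddddddddddddddd

Term n consists of 2n+1 q's, followed by n+1 l's, followed by 3n-1 c's, followed by 3n+3 d's (n = 1, 2, …).
Setting n = 4 gives 9, 5, 11, 15 characters in each block.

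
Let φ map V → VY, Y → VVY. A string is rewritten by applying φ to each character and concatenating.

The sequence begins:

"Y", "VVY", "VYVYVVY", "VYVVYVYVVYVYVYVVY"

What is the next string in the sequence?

Applying the rule to each of the 17 symbols of VYVVYVYVVYVYVYVVY gives the pieces VY VVY VY VY VVY VY VVY VY VY VVY VY VVY VY VVY VY VY VVY, which concatenate to the answer.

VYVVYVYVYVVYVYVVYVYVYVVYVYVVYVYVVYVYVYVVY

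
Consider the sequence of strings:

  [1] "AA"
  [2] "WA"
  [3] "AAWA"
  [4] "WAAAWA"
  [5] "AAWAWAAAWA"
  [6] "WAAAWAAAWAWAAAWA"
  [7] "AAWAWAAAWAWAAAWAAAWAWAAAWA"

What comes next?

This is a Fibonacci-style word recurrence s(k) = s(k−2)·s(k−1): e.g. AA·WA = AAWA.
The next term joins WAAAWAAAWAWAAAWA and AAWAWAAAWAWAAAWAAAWAWAAAWA.

WAAAWAAAWAWAAAWAAAWAWAAAWAWAAAWAAAWAWAAAWA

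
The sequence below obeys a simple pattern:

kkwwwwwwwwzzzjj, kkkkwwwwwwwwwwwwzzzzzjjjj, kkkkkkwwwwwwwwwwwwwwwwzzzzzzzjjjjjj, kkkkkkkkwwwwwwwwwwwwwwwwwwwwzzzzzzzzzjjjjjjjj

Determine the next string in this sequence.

The n-th term is 2n-2 k's then 4n w's then 2n-1 z's then 2n-2 j's, where the shown terms are n = 2, 3, 4, 5.
Setting n = 6 gives 10, 24, 11, 10 characters in each block.

kkkkkkkkkkwwwwwwwwwwwwwwwwwwwwwwwwzzzzzzzzzzzjjjjjjjjjj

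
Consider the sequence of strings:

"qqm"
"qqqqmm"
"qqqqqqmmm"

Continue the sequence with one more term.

qqqqqqqqmmmm

Reading off run lengths: q runs 2, 4, 6; m runs 1, 2, 3 — each is linear in n (n = 1, 2, …).
For the next term, n = 4, so the run lengths are 8, 4.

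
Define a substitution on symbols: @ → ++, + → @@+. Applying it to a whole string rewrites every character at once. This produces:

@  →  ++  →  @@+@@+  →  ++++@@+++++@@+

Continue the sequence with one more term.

@@+@@+@@+@@+++++@@+@@+@@+@@+@@+++++@@+

Applying the rule to each of the 14 symbols of ++++@@+++++@@+ gives the pieces @@+ @@+ @@+ @@+ ++ ++ @@+ @@+ @@+ @@+ @@+ ++ ++ @@+, which concatenate to the answer.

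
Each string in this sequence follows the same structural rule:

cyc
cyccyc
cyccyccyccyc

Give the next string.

cyccyccyccyccyccyccyccyc

Every step duplicates the string.
So the next term is two copies of cyccyccyccyc.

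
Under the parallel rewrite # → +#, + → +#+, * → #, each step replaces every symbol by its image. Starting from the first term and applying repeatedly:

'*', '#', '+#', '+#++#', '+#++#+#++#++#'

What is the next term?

Applying the rule to each of the 13 symbols of +#++#+#++#++# gives the pieces +#+ +# +#+ +#+ +# +#+ +# +#+ +#+ +# +#+ +#+ +#, which concatenate to the answer.

+#++#+#++#++#+#++#+#++#++#+#++#++#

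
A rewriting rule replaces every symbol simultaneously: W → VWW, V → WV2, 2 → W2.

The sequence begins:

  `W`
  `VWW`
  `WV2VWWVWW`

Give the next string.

Expanding WV2VWWVWW: W→VWW, V→WV2, 2→W2, V→WV2, W→VWW, W→VWW, V→WV2, W→VWW, W→VWW. Concatenated: VWW WV2 W2 WV2 VWW VWW WV2 VWW VWW.

VWWWV2W2WV2VWWVWWWV2VWWVWW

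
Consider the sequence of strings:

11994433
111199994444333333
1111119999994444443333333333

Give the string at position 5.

The n-th term is 2n 1's then 2n 9's then 2n 4's then 4n-2 3's (n = 1, 2, …).
At n = 5 the blocks have lengths 10, 10, 10, 18.

111111111199999999994444444444333333333333333333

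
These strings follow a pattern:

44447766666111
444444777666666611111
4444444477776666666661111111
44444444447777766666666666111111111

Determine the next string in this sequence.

444444444444777777666666666666611111111111

The n-th term is 2n 4's then n 7's then 2n+1 6's then 2n-1 1's, where the shown terms are n = 2, 3, 4, 5.
For the next term, n = 6, so the run lengths are 12, 6, 13, 11.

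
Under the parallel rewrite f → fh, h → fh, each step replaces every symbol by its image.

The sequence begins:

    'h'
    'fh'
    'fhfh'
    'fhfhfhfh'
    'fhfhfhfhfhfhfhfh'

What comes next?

Applying the rule to each of the 16 symbols of fhfhfhfhfhfhfhfh gives the pieces fh fh fh fh fh fh fh fh fh fh fh fh fh fh fh fh, which concatenate to the answer.

fhfhfhfhfhfhfhfhfhfhfhfhfhfhfhfh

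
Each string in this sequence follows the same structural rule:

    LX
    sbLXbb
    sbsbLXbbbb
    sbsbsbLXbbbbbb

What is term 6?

Each term wraps the previous one in sb on the left and bb on the right.
From sbsbsbLXbbbbbb, 2 further steps: sbsbsbLXbbbbbb → sbsbsbsbLXbbbbbbbb → (answer).

sbsbsbsbsbLXbbbbbbbbbb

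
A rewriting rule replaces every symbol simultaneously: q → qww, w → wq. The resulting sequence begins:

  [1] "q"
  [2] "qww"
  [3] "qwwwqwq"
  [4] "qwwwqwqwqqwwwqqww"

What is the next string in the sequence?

Replace each of the 17 characters of qwwwqwqwqqwwwqqww in place — qww wq wq wq qww wq qww wq qww qww wq wq wq qww qww wq wq — and concatenate.

qwwwqwqwqqwwwqqwwwqqwwqwwwqwqwqqwwqwwwqwq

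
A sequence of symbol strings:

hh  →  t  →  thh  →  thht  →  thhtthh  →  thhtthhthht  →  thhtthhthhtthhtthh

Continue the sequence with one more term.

This is a Fibonacci-style word recurrence s(k) = s(k−1)·s(k−2): e.g. t·hh = thh.
So term 8 is thhtthhthhtthhtthh·thhtthhthht.

thhtthhthhtthhtthhthhtthhthht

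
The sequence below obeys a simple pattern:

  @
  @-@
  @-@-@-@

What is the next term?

Each string is two copies of the previous one joined by '-'.
One more doubling of @-@-@-@ gives the answer.

@-@-@-@-@-@-@-@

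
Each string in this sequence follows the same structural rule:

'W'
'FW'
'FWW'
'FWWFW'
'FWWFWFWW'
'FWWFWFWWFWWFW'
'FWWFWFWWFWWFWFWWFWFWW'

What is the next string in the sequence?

FWWFWFWWFWWFWFWWFWFWWFWWFWFWWFWWFW

Each term (from the third on) is the previous term followed by the one before it: term 3 = FW·W = FWW.
Continuing: FWWFWFWWFWWFWFWWFWFWW · FWWFWFWWFWWFW gives term 8.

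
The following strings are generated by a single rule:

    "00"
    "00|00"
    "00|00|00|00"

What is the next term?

s(k+1) = s(k)·|·s(k) — each term doubles the last with '|' between the halves.
One more doubling of 00|00|00|00 gives the answer.

00|00|00|00|00|00|00|00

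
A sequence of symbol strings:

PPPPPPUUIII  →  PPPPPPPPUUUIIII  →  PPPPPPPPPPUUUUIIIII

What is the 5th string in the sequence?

PPPPPPPPPPPPPPUUUUUUIIIIIII

Each string has the form P^{2n} U^{n-1} I^{n}, where the shown terms are n = 3, 4, 5.
At n = 7 the blocks have lengths 14, 6, 7.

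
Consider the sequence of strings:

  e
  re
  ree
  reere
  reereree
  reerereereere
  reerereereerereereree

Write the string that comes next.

This is a Fibonacci-style word recurrence s(k) = s(k−1)·s(k−2): e.g. re·e = ree.
The next term joins reerereereerereereree and reerereereere.

reerereereerereerereereerereereere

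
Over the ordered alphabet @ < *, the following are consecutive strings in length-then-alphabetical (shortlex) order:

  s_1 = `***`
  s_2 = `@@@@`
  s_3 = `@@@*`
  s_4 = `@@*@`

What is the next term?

Treat @@*@ as a base-2 numeral over the given alphabet and add one, carrying through any trailing *'s.

@@**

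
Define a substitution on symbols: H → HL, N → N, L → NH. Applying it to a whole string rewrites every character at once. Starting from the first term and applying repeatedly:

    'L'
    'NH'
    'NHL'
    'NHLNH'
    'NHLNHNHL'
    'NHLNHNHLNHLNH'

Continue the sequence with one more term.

NHLNHNHLNHLNHNHLNHNHL

Replace each of the 13 characters of NHLNHNHLNHLNH in place — N HL NH N HL N HL NH N HL NH N HL — and concatenate.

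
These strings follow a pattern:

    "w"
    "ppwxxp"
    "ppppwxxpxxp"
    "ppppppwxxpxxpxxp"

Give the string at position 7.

s(k+1) = pp·s(k)·xxp, so each term gains pp as a prefix and xxp as a suffix.
From ppppppwxxpxxpxxp, 3 further steps: ppppppwxxpxxpxxp → ppppppppwxxpxxpxxpxxp → ppppppppppwxxpxxpxxpxxpxxp → (answer).

ppppppppppppwxxpxxpxxpxxpxxpxxp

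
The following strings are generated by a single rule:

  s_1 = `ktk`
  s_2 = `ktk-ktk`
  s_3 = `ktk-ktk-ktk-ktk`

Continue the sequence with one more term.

ktk-ktk-ktk-ktk-ktk-ktk-ktk-ktk

Each string is two copies of the previous one joined by '-'.
So the next term is two copies of ktk-ktk-ktk-ktk with '-' between the halves.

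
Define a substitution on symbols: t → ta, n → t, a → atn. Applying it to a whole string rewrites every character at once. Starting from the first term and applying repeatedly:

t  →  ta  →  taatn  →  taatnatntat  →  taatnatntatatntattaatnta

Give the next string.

taatnatntatatntattaatntaatntattaatntataatnatntattaatn

Applying the rule to each of the 24 symbols of taatnatntatatntattaatnta gives the pieces ta atn atn ta t atn ta t ta atn ta atn ta t ta atn ta ta atn atn ta t ta atn, which concatenate to the answer.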